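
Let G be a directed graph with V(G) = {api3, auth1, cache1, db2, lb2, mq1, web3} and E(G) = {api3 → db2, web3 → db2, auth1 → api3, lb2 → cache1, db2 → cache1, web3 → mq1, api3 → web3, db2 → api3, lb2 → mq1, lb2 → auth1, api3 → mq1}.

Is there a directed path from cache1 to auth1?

No

cache1 has no outgoing edges, so nothing is reachable from it.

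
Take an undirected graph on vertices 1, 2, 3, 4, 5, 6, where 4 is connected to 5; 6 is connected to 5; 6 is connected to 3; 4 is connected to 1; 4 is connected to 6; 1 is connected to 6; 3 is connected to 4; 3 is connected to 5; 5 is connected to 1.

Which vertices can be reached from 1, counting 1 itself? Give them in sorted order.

1, 3, 4, 5, 6

Start at 1.
Its neighbours: 4, 5, 6.
Then their neighbours: 3.
Nothing further is reachable.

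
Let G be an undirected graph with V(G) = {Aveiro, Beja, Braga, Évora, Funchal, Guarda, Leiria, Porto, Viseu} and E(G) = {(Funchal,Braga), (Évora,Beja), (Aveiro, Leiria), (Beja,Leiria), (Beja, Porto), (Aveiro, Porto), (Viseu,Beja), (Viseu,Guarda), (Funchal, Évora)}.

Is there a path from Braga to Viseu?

Explore from Braga.
Distance 1: reach Funchal.
Distance 2: reach Évora.
Distance 3: reach Beja.
Distance 4: reach Leiria, Porto, Viseu.
Found Viseu.

Yes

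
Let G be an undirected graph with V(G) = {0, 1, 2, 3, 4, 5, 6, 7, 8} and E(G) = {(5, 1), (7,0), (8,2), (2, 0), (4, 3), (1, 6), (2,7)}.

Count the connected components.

3

From 0: component {0, 2, 7, 8}.
From 1: component {1, 5, 6}.
From 3: component {3, 4}.
That's 3 components.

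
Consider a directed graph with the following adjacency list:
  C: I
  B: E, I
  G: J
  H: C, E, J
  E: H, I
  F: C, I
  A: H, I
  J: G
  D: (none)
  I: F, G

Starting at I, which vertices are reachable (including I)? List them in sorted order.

Start at I.
Its neighbours: F, G.
Then their neighbours: C, J.
Nothing further is reachable.

C, F, G, I, J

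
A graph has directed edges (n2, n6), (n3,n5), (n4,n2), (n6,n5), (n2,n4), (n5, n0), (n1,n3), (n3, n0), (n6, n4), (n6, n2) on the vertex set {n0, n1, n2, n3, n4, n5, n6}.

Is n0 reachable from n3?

Yes

Explore from n3.
Distance 1: reach n0, n5.
Found n0.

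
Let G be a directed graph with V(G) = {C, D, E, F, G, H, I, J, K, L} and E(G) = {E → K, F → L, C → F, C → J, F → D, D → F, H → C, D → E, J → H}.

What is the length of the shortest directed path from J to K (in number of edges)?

6

Distance 0: J.
Distance 1: H.
Distance 2: C.
Distance 3: F.
Distance 4: D, L.
Distance 5: E.
Distance 6: K — contains K.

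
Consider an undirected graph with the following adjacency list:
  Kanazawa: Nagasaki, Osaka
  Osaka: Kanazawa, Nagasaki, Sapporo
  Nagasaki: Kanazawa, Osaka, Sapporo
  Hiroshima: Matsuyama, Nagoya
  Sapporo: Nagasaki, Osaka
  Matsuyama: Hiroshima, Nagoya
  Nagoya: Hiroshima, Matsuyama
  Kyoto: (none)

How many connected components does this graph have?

From Hiroshima: component {Hiroshima, Matsuyama, Nagoya}.
From Kanazawa: component {Kanazawa, Nagasaki, Osaka, Sapporo}.
From Kyoto: component {Kyoto}.
That's 3 components.

3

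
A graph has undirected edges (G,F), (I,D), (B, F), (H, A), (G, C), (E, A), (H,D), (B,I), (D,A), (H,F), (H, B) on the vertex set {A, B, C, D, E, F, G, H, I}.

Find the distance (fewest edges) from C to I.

Distance 0: C.
Distance 1: G.
Distance 2: F.
Distance 3: B, H.
Distance 4: A, D, I — contains I.

4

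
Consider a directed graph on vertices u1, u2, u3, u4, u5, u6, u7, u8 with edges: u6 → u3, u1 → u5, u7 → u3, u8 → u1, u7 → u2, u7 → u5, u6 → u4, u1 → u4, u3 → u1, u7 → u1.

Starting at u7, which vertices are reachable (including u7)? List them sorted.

Start at u7.
Its neighbours: u1, u2, u3, u5.
Then their neighbours: u4.
Nothing further is reachable.

u1, u2, u3, u4, u5, u7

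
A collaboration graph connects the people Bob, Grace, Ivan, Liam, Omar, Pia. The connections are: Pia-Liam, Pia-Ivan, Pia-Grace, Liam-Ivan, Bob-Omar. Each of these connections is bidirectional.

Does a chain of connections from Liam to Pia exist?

Yes

Explore from Liam.
Distance 1: reach Ivan, Pia.
Found Pia.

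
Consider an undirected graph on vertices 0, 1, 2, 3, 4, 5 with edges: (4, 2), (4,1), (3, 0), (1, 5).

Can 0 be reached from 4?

Explore from 4.
Distance 1: reach 1, 2.
Distance 2: reach 5.
The search is exhausted without reaching 0; it lies in a different component.

No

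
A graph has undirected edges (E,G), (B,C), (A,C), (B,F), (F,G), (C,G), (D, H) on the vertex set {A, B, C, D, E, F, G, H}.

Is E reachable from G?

Yes

Explore from G.
Distance 1: reach C, E, F.
Found E.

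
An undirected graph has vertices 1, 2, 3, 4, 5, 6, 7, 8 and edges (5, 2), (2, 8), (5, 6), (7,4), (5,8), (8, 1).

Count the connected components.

3

From 1: component {1, 2, 5, 6, 8}.
From 3: component {3}.
From 4: component {4, 7}.
That's 3 components.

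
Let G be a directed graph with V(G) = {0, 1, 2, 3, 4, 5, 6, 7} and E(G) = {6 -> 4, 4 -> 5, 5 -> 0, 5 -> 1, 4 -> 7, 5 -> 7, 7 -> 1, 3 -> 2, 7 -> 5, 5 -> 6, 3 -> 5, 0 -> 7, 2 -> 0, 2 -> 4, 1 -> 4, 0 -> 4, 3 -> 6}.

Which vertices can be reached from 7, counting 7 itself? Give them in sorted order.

Start at 7.
Its neighbours: 1, 5.
Then their neighbours: 0, 4, 6.
Nothing further is reachable.

0, 1, 4, 5, 6, 7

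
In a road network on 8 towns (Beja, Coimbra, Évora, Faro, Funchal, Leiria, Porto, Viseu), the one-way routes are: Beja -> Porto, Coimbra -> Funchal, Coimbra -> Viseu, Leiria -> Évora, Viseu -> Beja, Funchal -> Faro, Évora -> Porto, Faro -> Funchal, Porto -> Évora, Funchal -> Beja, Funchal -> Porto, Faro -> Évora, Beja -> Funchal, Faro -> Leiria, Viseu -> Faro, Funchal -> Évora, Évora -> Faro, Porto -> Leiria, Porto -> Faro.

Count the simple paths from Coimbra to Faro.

19

Coimbra→Funchal→Beja→Porto→Évora→Faro
Coimbra→Funchal→Beja→Porto→Faro
Coimbra→Funchal→Beja→Porto→Leiria→Évora→Faro
Coimbra→Funchal→Évora→Faro
Coimbra→Funchal→Évora→Porto→Faro
Coimbra→Funchal→Faro
Coimbra→Funchal→Porto→Évora→Faro
Coimbra→Funchal→Porto→Faro
... and 11 more.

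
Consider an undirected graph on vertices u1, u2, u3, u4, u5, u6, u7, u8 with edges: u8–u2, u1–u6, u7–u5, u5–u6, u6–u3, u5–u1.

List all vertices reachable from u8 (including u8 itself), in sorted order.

Start at u8.
Its neighbours: u2.
Nothing further is reachable.

u2, u8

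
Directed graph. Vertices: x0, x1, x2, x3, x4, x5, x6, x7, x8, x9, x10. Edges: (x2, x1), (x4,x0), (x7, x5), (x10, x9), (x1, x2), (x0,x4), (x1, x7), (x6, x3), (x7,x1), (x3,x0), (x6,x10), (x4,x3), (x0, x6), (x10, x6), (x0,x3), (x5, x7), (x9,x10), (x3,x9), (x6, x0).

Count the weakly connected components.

From x0: component {x0, x3, x4, x6, x9, x10}.
From x1: component {x1, x2, x5, x7}.
From x8: component {x8}.
That's 3 components.

3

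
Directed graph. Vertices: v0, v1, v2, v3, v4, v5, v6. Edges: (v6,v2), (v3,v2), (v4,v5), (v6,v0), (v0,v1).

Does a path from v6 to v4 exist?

No

Explore from v6.
Distance 1: reach v0, v2.
Distance 2: reach v1.
The search from v6 is exhausted; no directed path reaches v4.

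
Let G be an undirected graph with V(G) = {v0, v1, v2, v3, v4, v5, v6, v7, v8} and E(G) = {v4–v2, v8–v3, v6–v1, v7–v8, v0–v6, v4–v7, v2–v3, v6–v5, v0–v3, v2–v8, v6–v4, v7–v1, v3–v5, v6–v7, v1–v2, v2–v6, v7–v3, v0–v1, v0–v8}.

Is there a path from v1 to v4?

Explore from v1.
Distance 1: reach v0, v2, v6, v7.
Distance 2: reach v3, v4, v5, v8.
Found v4.

Yes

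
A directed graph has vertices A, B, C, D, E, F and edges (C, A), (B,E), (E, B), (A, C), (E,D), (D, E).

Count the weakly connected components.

3

From A: component {A, C}.
From B: component {B, D, E}.
From F: component {F}.
That's 3 components.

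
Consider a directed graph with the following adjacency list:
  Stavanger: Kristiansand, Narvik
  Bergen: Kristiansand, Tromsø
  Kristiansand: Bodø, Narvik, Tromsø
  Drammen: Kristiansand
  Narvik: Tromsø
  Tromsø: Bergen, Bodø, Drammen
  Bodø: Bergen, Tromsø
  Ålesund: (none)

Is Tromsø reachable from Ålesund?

No

Ålesund has no outgoing edges, so nothing is reachable from it.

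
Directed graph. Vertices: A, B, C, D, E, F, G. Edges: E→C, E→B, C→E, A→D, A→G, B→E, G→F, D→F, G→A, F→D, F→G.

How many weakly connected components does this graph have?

2

From A: component {A, D, F, G}.
From B: component {B, C, E}.
That's 2 components.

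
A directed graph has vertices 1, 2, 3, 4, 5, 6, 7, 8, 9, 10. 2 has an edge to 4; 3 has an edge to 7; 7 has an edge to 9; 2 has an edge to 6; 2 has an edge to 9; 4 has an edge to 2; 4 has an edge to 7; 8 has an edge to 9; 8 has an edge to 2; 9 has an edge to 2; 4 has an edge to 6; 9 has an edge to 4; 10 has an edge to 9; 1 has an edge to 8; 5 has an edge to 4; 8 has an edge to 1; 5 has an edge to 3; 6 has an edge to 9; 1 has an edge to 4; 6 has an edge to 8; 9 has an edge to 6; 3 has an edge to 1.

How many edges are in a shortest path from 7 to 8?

Distance 0: 7.
Distance 1: 9.
Distance 2: 2, 4, 6.
Distance 3: 8 — contains 8.

3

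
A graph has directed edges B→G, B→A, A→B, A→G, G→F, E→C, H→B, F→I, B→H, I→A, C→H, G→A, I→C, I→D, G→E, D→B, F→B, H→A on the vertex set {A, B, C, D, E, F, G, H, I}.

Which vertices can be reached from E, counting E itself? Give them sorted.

A, B, C, D, E, F, G, H, I

Start at E.
Its neighbours: C.
Then their neighbours: H.
Then next layer: A, B.
Then next layer: G.
Then next layer: F.
Then next layer: I.
Then next layer: D.
Every vertex is now reached.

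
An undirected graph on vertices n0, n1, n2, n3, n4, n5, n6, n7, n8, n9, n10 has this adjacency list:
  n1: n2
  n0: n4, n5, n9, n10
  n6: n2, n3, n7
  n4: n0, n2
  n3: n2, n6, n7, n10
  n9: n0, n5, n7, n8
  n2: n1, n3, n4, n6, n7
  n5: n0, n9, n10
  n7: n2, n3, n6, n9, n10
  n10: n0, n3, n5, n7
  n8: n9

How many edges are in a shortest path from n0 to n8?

Distance 0: n0.
Distance 1: n4, n5, n9, n10.
Distance 2: n2, n3, n7, n8 — contains n8.

2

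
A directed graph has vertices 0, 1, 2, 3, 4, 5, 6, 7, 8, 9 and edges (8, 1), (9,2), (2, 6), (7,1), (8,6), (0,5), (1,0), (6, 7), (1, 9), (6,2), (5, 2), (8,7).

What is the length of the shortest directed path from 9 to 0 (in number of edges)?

5

Distance 0: 9.
Distance 1: 2.
Distance 2: 6.
Distance 3: 7.
Distance 4: 1.
Distance 5: 0 — contains 0.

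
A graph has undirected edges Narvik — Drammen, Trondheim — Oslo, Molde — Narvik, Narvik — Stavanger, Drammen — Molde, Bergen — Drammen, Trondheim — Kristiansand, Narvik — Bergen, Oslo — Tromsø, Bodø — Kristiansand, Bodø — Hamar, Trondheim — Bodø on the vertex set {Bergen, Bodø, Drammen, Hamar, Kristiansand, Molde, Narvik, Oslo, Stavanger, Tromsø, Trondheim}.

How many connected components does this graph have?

From Bergen: component {Bergen, Drammen, Molde, Narvik, Stavanger}.
From Bodø: component {Bodø, Hamar, Kristiansand, Oslo, Tromsø, Trondheim}.
That's 2 components.

2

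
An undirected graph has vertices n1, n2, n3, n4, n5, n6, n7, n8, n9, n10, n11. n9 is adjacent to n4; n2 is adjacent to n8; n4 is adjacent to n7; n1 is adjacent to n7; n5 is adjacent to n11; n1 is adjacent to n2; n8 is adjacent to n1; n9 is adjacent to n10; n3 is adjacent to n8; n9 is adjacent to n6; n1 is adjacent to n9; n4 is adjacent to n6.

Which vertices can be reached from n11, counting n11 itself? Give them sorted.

Start at n11.
Its neighbours: n5.
Nothing further is reachable.

n5, n11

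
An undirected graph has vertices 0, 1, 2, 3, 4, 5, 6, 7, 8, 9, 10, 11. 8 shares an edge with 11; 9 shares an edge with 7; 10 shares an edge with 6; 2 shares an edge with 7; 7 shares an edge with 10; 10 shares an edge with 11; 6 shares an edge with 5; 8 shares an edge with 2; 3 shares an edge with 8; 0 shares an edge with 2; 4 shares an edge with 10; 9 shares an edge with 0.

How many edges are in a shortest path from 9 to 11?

3

Distance 0: 9.
Distance 1: 0, 7.
Distance 2: 2, 10.
Distance 3: 4, 6, 8, 11 — contains 11.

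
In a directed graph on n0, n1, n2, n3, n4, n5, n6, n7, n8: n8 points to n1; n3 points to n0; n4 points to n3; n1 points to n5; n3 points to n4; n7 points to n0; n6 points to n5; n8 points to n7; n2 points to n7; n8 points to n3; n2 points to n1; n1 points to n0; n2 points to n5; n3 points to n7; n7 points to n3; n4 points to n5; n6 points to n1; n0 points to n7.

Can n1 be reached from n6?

Explore from n6.
Distance 1: reach n1, n5.
Found n1.

Yes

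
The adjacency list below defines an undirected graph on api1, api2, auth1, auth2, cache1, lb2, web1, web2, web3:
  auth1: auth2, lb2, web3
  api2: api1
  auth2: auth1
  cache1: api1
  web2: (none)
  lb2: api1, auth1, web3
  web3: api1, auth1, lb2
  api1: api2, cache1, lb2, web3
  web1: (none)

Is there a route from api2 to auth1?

Explore from api2.
Distance 1: reach api1.
Distance 2: reach cache1, lb2, web3.
Distance 3: reach auth1.
Found auth1.

Yes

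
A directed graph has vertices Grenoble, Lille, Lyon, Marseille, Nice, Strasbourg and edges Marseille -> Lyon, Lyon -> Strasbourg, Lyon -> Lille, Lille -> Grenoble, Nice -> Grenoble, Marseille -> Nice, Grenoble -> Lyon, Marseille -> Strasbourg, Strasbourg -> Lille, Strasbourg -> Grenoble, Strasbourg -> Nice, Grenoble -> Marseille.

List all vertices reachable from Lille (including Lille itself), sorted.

Start at Lille.
Its neighbours: Grenoble.
Then their neighbours: Lyon, Marseille.
Then next layer: Nice, Strasbourg.
Every vertex is now reached.

Grenoble, Lille, Lyon, Marseille, Nice, Strasbourg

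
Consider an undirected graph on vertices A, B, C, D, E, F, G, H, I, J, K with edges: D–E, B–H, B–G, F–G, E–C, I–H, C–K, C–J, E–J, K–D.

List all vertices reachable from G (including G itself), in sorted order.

Start at G.
Its neighbours: B, F.
Then their neighbours: H.
Then next layer: I.
Nothing further is reachable.

B, F, G, H, I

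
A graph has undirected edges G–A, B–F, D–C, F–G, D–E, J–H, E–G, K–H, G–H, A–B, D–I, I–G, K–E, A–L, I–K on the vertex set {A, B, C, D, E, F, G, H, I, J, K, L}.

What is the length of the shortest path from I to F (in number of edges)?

Distance 0: I.
Distance 1: D, G, K.
Distance 2: A, C, E, F, H — contains F.

2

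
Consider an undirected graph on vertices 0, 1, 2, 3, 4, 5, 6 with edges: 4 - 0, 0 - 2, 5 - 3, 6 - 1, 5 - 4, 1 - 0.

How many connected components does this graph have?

1

From 0: component {0, 1, 2, 3, 4, 5, 6}.
That's 1 component.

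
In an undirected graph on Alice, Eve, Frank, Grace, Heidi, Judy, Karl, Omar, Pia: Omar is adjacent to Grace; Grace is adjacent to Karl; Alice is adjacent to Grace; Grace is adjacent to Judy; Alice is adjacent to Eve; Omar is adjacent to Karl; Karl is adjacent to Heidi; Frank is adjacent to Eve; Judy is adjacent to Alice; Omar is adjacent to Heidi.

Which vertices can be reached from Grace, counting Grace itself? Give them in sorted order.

Start at Grace.
Its neighbours: Alice, Judy, Karl, Omar.
Then their neighbours: Eve, Heidi.
Then next layer: Frank.
Nothing further is reachable.

Alice, Eve, Frank, Grace, Heidi, Judy, Karl, Omar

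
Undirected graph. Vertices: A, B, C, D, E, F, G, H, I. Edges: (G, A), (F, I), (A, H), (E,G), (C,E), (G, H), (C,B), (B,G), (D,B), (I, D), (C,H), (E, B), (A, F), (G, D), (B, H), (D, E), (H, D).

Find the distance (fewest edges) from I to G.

Distance 0: I.
Distance 1: D, F.
Distance 2: A, B, E, G, H — contains G.

2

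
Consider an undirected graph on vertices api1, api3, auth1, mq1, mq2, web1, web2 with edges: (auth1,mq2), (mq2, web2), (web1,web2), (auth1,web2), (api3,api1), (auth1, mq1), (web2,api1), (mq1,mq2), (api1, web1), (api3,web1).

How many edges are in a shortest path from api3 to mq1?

4

Distance 0: api3.
Distance 1: api1, web1.
Distance 2: web2.
Distance 3: auth1, mq2.
Distance 4: mq1 — contains mq1.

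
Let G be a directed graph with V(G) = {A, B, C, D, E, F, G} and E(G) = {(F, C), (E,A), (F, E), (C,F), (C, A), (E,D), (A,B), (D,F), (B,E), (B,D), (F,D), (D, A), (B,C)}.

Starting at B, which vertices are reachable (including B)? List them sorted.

A, B, C, D, E, F

Start at B.
Its neighbours: C, D, E.
Then their neighbours: A, F.
Nothing further is reachable.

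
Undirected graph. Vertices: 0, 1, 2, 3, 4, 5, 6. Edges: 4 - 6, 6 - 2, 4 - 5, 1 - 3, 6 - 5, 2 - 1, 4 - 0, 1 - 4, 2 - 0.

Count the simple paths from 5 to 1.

7

5–4–0–2–1
5–4–1
5–4–6–2–1
5–6–2–0–4–1
5–6–2–1
5–6–4–0–2–1
5–6–4–1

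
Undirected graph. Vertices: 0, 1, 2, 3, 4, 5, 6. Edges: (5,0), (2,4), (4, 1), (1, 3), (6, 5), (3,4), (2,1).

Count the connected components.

2

From 0: component {0, 5, 6}.
From 1: component {1, 2, 3, 4}.
That's 2 components.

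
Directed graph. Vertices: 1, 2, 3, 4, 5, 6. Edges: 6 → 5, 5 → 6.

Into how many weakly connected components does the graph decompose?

From 1: component {1}.
From 2: component {2}.
From 3: component {3}.
From 4: component {4}.
From 5: component {5, 6}.
That's 5 components.

5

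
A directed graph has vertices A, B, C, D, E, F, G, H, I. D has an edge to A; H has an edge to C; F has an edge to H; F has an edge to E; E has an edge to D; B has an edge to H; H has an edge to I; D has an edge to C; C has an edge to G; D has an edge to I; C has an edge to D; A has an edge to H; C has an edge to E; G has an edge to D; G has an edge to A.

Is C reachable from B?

Yes

Explore from B.
Distance 1: reach H.
Distance 2: reach C, I.
Found C.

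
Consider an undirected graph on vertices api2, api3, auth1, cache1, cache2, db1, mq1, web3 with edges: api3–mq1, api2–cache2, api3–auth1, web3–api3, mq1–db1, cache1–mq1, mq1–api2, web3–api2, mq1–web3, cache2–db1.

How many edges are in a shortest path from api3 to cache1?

Distance 0: api3.
Distance 1: auth1, mq1, web3.
Distance 2: api2, cache1, db1 — contains cache1.

2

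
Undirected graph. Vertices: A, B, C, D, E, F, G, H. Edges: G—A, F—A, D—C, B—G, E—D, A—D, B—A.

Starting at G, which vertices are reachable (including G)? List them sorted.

Start at G.
Its neighbours: A, B.
Then their neighbours: D, F.
Then next layer: C, E.
Nothing further is reachable.

A, B, C, D, E, F, G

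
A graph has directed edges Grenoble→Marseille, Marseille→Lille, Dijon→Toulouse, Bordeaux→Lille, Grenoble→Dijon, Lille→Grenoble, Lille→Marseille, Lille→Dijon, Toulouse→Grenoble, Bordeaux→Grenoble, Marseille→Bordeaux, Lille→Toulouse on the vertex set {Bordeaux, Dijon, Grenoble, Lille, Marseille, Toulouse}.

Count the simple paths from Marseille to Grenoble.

7

Marseille→Bordeaux→Grenoble
Marseille→Bordeaux→Lille→Dijon→Toulouse→Grenoble
Marseille→Bordeaux→Lille→Grenoble
Marseille→Bordeaux→Lille→Toulouse→Grenoble
Marseille→Lille→Dijon→Toulouse→Grenoble
Marseille→Lille→Grenoble
Marseille→Lille→Toulouse→Grenoble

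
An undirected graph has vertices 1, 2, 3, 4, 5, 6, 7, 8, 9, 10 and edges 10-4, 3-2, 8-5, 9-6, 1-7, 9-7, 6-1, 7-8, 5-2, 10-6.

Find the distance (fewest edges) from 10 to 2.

Distance 0: 10.
Distance 1: 4, 6.
Distance 2: 1, 9.
Distance 3: 7.
Distance 4: 8.
Distance 5: 5.
Distance 6: 2 — contains 2.

6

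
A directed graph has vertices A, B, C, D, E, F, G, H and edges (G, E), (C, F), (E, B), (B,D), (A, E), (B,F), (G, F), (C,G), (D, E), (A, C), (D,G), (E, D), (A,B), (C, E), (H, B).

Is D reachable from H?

Explore from H.
Distance 1: reach B.
Distance 2: reach D, F.
Found D.

Yes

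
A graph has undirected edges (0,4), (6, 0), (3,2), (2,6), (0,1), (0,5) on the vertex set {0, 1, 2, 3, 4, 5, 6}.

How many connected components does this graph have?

1

From 0: component {0, 1, 2, 3, 4, 5, 6}.
That's 1 component.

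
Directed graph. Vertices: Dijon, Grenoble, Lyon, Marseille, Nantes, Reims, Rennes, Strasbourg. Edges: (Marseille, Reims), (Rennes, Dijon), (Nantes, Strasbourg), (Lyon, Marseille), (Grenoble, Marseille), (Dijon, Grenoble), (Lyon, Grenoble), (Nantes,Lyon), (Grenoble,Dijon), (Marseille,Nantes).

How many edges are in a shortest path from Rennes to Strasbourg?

Distance 0: Rennes.
Distance 1: Dijon.
Distance 2: Grenoble.
Distance 3: Marseille.
Distance 4: Nantes, Reims.
Distance 5: Lyon, Strasbourg — contains Strasbourg.

5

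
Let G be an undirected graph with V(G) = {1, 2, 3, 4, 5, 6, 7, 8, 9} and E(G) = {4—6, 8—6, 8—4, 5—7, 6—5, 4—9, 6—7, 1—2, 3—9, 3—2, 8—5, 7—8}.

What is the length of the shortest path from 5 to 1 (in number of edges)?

Distance 0: 5.
Distance 1: 6, 7, 8.
Distance 2: 4.
Distance 3: 9.
Distance 4: 3.
Distance 5: 2.
Distance 6: 1 — contains 1.

6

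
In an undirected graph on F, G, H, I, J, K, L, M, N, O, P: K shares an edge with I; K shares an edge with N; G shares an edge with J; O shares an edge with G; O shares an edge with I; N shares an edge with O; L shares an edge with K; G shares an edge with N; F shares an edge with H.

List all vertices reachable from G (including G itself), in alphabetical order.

Start at G.
Its neighbours: J, N, O.
Then their neighbours: I, K.
Then next layer: L.
Nothing further is reachable.

G, I, J, K, L, N, O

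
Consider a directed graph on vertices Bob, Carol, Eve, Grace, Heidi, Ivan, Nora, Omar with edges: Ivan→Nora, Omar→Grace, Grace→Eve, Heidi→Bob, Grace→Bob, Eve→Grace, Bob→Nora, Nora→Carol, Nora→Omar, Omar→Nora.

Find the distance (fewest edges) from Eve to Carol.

4

Distance 0: Eve.
Distance 1: Grace.
Distance 2: Bob.
Distance 3: Nora.
Distance 4: Carol, Omar — contains Carol.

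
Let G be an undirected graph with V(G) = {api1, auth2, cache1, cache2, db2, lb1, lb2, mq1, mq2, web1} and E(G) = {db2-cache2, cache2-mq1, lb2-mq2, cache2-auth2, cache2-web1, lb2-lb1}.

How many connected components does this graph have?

From api1: component {api1}.
From auth2: component {auth2, cache2, db2, mq1, web1}.
From cache1: component {cache1}.
From lb1: component {lb1, lb2, mq2}.
That's 4 components.

4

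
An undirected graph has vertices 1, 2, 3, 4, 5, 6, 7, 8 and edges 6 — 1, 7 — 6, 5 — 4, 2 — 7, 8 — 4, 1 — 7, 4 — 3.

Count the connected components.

From 1: component {1, 2, 6, 7}.
From 3: component {3, 4, 5, 8}.
That's 2 components.

2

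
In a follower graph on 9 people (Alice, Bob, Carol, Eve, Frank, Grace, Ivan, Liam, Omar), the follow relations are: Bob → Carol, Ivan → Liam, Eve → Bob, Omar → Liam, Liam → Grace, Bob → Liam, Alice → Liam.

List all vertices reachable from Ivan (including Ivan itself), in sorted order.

Start at Ivan.
Its neighbours: Liam.
Then their neighbours: Grace.
Nothing further is reachable.

Grace, Ivan, Liam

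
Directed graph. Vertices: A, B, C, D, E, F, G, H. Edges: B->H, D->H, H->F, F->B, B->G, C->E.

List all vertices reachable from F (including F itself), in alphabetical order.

Start at F.
Its neighbours: B.
Then their neighbours: G, H.
Nothing further is reachable.

B, F, G, H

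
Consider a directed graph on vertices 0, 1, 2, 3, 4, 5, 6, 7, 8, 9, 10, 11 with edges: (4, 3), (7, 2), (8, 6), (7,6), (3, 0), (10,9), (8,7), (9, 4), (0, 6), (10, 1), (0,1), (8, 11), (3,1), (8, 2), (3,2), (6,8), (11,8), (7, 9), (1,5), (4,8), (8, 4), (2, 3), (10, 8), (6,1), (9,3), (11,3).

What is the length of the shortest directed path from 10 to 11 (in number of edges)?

Distance 0: 10.
Distance 1: 1, 8, 9.
Distance 2: 2, 3, 4, 5, 6, 7, 11 — contains 11.

2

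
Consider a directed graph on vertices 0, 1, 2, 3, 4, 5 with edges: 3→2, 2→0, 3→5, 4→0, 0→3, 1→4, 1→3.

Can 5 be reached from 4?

Explore from 4.
Distance 1: reach 0.
Distance 2: reach 3.
Distance 3: reach 2, 5.
Found 5.

Yes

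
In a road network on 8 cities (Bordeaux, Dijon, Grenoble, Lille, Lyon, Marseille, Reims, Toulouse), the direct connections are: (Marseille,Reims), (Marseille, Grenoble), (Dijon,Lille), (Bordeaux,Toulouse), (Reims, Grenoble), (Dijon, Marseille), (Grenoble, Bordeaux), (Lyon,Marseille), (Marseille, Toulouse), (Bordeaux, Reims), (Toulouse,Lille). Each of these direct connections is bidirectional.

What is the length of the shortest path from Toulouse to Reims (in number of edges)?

Distance 0: Toulouse.
Distance 1: Bordeaux, Lille, Marseille.
Distance 2: Dijon, Grenoble, Lyon, Reims — contains Reims.

2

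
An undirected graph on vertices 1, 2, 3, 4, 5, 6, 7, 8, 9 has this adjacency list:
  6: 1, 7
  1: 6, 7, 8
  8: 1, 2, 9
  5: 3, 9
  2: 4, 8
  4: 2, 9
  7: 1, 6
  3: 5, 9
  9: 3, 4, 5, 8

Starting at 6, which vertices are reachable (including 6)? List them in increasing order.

1, 2, 3, 4, 5, 6, 7, 8, 9

Start at 6.
Its neighbours: 1, 7.
Then their neighbours: 8.
Then next layer: 2, 9.
Then next layer: 3, 4, 5.
Every vertex is now reached.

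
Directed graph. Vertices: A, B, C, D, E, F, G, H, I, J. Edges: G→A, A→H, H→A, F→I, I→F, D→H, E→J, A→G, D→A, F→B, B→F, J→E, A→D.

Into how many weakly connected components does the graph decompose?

4

From A: component {A, D, G, H}.
From B: component {B, F, I}.
From C: component {C}.
From E: component {E, J}.
That's 4 components.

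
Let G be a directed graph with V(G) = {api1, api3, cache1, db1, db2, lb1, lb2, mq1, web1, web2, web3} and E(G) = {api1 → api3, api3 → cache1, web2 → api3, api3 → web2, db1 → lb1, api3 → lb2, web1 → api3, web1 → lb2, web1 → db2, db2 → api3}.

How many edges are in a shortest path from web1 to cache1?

2

Distance 0: web1.
Distance 1: api3, db2, lb2.
Distance 2: cache1, web2 — contains cache1.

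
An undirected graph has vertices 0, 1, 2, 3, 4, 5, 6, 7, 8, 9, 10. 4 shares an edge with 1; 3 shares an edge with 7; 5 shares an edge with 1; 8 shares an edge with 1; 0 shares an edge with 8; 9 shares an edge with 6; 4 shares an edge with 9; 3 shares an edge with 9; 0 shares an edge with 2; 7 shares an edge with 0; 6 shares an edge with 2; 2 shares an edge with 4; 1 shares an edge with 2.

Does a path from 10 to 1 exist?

No

10 has no edges, so nothing is reachable from it.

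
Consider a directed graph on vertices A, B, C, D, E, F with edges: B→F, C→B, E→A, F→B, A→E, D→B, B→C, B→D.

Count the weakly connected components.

2

From A: component {A, E}.
From B: component {B, C, D, F}.
That's 2 components.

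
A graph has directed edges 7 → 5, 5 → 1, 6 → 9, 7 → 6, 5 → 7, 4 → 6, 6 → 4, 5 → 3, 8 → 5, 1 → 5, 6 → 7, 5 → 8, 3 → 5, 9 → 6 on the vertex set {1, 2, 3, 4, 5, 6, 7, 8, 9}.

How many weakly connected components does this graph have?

2

From 1: component {1, 3, 4, 5, 6, 7, 8, 9}.
From 2: component {2}.
That's 2 components.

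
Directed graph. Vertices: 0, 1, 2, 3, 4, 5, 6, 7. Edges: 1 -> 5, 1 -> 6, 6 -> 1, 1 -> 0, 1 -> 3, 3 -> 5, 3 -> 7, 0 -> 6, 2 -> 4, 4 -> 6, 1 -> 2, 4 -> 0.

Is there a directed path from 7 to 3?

No

7 has no outgoing edges, so nothing is reachable from it.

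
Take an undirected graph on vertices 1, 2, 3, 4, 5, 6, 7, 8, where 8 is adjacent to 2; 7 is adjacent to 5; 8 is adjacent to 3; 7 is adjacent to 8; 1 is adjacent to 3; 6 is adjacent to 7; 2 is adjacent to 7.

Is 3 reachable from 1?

Explore from 1.
Distance 1: reach 3.
Found 3.

Yes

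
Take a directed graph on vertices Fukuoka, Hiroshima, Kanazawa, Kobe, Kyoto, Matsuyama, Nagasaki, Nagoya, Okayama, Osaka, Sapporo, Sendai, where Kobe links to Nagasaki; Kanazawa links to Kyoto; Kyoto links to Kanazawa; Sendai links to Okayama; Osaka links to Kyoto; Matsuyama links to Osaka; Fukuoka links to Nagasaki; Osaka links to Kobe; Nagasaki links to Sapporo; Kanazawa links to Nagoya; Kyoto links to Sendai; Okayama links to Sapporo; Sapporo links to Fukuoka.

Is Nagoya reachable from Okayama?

No

Explore from Okayama.
Distance 1: reach Sapporo.
Distance 2: reach Fukuoka.
Distance 3: reach Nagasaki.
The search from Okayama is exhausted; no directed path reaches Nagoya.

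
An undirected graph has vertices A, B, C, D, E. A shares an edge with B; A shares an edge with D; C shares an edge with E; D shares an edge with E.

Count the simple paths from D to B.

D–A–B

1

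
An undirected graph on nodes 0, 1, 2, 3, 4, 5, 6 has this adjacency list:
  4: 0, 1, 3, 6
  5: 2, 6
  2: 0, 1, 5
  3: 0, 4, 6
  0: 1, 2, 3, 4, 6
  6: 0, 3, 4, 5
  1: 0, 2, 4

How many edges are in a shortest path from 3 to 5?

Distance 0: 3.
Distance 1: 0, 4, 6.
Distance 2: 1, 2, 5 — contains 5.

2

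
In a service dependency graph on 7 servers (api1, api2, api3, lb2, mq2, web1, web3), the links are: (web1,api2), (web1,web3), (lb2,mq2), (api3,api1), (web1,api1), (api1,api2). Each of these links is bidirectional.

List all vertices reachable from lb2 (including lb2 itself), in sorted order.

lb2, mq2

Start at lb2.
Its neighbours: mq2.
Nothing further is reachable.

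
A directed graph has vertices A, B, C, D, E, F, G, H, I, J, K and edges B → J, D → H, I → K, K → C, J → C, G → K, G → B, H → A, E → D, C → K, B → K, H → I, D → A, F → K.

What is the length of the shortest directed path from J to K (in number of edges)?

Distance 0: J.
Distance 1: C.
Distance 2: K — contains K.

2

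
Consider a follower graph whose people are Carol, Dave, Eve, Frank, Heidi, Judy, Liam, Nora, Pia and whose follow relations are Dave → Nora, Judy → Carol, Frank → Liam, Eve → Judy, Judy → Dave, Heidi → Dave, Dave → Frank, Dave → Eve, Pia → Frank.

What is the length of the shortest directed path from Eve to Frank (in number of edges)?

3

Distance 0: Eve.
Distance 1: Judy.
Distance 2: Carol, Dave.
Distance 3: Frank, Nora — contains Frank.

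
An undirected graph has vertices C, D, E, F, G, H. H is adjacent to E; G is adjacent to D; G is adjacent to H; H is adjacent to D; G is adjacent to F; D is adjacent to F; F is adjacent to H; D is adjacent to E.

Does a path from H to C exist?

Explore from H.
Distance 1: reach D, E, F, G.
The search is exhausted without reaching C; it lies in a different component.

No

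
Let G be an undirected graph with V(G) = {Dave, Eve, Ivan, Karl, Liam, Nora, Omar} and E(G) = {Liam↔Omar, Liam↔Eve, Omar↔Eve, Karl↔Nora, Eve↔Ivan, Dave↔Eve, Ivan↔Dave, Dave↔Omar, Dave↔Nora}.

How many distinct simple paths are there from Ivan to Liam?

Ivan–Dave–Eve–Liam
Ivan–Dave–Eve–Omar–Liam
Ivan–Dave–Omar–Eve–Liam
Ivan–Dave–Omar–Liam
Ivan–Eve–Dave–Omar–Liam
Ivan–Eve–Liam
Ivan–Eve–Omar–Liam

7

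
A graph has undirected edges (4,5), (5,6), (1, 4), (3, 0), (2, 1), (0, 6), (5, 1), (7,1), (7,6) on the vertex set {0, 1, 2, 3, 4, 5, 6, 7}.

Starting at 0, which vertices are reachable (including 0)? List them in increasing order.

Start at 0.
Its neighbours: 3, 6.
Then their neighbours: 5, 7.
Then next layer: 1, 4.
Then next layer: 2.
Every vertex is now reached.

0, 1, 2, 3, 4, 5, 6, 7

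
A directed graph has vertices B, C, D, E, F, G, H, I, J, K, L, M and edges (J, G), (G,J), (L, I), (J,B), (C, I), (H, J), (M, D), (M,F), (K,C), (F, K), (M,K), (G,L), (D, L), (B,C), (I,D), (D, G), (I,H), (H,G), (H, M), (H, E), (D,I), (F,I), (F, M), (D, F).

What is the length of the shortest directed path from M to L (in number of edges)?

2

Distance 0: M.
Distance 1: D, F, K.
Distance 2: C, G, I, L — contains L.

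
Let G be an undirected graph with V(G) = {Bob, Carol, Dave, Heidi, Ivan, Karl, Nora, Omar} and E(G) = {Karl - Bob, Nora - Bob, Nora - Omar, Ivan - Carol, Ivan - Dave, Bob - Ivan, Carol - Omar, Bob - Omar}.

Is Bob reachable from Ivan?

Yes

Explore from Ivan.
Distance 1: reach Bob, Carol, Dave.
Found Bob.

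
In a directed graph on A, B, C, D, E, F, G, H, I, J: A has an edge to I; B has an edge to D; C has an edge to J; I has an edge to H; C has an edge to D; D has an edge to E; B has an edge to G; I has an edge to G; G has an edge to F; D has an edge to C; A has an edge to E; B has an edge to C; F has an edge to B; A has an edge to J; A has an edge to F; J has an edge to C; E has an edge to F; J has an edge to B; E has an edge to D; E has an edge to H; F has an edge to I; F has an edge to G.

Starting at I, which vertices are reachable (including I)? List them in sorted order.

B, C, D, E, F, G, H, I, J

Start at I.
Its neighbours: G, H.
Then their neighbours: F.
Then next layer: B.
Then next layer: C, D.
Then next layer: E, J.
Nothing further is reachable.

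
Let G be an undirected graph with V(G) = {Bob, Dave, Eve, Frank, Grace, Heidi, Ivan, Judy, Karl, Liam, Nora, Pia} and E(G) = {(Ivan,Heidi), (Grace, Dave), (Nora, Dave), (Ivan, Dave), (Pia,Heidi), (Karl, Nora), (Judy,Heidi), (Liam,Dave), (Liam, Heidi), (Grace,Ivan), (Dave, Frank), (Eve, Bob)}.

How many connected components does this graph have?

From Bob: component {Bob, Eve}.
From Dave: component {Dave, Frank, Grace, Heidi, Ivan, Judy, Karl, Liam, Nora, Pia}.
That's 2 components.

2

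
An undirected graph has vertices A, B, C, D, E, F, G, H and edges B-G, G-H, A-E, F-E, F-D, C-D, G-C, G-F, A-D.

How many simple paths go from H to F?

H–G–C–D–A–E–F
H–G–C–D–F
H–G–F

3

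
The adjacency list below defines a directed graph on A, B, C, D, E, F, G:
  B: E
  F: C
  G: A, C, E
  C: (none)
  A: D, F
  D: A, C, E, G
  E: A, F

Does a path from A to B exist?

No

Explore from A.
Distance 1: reach D, F.
Distance 2: reach C, E, G.
The search from A is exhausted; no directed path reaches B.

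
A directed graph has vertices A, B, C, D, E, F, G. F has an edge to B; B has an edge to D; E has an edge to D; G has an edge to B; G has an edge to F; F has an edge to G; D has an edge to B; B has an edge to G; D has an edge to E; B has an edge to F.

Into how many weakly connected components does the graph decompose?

From A: component {A}.
From B: component {B, D, E, F, G}.
From C: component {C}.
That's 3 components.

3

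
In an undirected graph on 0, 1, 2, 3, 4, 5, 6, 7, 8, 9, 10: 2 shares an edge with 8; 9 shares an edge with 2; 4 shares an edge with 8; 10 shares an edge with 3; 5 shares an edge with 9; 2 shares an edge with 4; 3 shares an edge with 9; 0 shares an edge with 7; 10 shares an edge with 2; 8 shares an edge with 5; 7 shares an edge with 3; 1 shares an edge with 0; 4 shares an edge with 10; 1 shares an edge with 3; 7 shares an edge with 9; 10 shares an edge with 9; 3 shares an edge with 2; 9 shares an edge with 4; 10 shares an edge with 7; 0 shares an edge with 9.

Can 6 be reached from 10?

Explore from 10.
Distance 1: reach 2, 3, 4, 7, 9.
Distance 2: reach 0, 1, 5, 8.
The search is exhausted without reaching 6; it lies in a different component.

No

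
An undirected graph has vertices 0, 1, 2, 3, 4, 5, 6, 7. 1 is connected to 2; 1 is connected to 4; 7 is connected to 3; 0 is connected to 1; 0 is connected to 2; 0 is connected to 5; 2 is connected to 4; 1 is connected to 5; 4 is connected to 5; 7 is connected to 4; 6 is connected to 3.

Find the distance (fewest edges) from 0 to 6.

5

Distance 0: 0.
Distance 1: 1, 2, 5.
Distance 2: 4.
Distance 3: 7.
Distance 4: 3.
Distance 5: 6 — contains 6.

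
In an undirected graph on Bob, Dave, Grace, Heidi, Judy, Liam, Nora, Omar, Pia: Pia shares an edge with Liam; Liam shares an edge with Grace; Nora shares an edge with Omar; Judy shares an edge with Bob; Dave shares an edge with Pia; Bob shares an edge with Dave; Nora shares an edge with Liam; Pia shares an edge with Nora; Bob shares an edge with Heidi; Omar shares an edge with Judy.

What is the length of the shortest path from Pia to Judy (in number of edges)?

Distance 0: Pia.
Distance 1: Dave, Liam, Nora.
Distance 2: Bob, Grace, Omar.
Distance 3: Heidi, Judy — contains Judy.

3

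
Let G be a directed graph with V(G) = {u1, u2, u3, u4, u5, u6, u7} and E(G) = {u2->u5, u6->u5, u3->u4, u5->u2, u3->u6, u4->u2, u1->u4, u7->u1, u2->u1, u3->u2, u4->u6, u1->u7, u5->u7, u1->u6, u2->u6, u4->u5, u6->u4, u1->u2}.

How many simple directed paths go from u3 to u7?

u3→u2→u1→u4→u5→u7
u3→u2→u1→u4→u6→u5→u7
u3→u2→u1→u6→u4→u5→u7
u3→u2→u1→u6→u5→u7
u3→u2→u1→u7
u3→u2→u5→u7
u3→u2→u6→u4→u5→u7
u3→u2→u6→u5→u7
... and 14 more.

22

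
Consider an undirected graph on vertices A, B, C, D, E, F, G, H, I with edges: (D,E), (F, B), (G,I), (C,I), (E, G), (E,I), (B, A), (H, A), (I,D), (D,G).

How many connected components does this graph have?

From A: component {A, B, F, H}.
From C: component {C, D, E, G, I}.
That's 2 components.

2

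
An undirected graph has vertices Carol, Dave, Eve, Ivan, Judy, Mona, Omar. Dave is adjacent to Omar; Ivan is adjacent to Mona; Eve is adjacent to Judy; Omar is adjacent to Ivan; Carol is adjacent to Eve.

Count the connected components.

2

From Carol: component {Carol, Eve, Judy}.
From Dave: component {Dave, Ivan, Mona, Omar}.
That's 2 components.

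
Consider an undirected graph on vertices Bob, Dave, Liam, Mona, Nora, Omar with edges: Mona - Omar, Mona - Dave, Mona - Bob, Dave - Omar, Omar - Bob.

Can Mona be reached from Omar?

Yes

Explore from Omar.
Distance 1: reach Bob, Dave, Mona.
Found Mona.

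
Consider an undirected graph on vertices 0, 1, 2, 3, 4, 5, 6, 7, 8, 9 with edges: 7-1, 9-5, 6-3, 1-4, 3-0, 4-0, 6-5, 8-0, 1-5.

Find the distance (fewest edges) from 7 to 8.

4

Distance 0: 7.
Distance 1: 1.
Distance 2: 4, 5.
Distance 3: 0, 6, 9.
Distance 4: 3, 8 — contains 8.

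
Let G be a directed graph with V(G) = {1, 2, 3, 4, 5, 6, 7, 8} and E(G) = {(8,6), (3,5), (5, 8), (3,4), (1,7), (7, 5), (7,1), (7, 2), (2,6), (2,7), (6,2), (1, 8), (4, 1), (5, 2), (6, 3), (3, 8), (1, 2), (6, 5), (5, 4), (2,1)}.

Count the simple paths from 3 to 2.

3→4→1→2
3→4→1→7→2
3→4→1→7→5→2
3→4→1→7→5→8→6→2
3→4→1→8→6→2
3→4→1→8→6→5→2
3→5→2
3→5→4→1→2
3→5→4→1→7→2
3→5→4→1→8→6→2
3→5→8→6→2
3→8→6→2
3→8→6→5→2
3→8→6→5→4→1→2
3→8→6→5→4→1→7→2

15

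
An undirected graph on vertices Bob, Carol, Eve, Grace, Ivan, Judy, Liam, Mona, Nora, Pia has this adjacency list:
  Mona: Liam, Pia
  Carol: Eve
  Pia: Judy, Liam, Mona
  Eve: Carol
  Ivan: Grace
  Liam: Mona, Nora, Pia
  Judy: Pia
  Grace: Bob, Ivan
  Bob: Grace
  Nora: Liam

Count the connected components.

3

From Bob: component {Bob, Grace, Ivan}.
From Carol: component {Carol, Eve}.
From Judy: component {Judy, Liam, Mona, Nora, Pia}.
That's 3 components.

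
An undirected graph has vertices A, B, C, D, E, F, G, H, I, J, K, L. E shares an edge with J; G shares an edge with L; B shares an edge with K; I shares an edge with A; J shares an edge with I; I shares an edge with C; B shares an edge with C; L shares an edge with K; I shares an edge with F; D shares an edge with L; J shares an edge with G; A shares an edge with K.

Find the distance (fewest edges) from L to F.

Distance 0: L.
Distance 1: D, G, K.
Distance 2: A, B, J.
Distance 3: C, E, I.
Distance 4: F — contains F.

4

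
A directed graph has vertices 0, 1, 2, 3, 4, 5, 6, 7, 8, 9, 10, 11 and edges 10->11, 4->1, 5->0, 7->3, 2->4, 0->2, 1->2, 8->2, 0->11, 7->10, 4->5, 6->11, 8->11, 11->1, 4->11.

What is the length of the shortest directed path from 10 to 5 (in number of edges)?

5

Distance 0: 10.
Distance 1: 11.
Distance 2: 1.
Distance 3: 2.
Distance 4: 4.
Distance 5: 5 — contains 5.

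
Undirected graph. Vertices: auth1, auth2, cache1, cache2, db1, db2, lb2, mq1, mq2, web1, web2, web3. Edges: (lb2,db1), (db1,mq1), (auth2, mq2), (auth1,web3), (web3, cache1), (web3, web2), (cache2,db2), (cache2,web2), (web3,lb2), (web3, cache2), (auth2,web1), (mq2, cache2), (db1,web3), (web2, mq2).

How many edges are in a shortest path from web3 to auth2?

3

Distance 0: web3.
Distance 1: auth1, cache1, cache2, db1, lb2, web2.
Distance 2: db2, mq1, mq2.
Distance 3: auth2 — contains auth2.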